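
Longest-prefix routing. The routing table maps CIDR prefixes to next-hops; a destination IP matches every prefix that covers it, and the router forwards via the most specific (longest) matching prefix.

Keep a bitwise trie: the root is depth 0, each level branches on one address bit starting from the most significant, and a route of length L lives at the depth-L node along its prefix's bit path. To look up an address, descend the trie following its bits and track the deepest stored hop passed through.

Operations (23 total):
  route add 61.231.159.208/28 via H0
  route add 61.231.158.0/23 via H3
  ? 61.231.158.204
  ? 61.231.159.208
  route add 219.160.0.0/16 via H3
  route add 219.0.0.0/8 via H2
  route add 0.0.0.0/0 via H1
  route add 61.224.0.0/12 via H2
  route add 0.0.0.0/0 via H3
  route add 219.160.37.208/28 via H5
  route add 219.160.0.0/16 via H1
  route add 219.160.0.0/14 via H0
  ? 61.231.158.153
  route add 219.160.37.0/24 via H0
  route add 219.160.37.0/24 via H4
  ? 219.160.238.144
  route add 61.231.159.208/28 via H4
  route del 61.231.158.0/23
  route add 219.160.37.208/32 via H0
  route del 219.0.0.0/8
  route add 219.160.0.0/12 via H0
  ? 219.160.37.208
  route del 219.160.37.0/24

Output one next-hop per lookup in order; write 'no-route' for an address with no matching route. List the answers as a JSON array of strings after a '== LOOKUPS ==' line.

Trace:
  add 61.231.159.208/28 -> H0 at depth 28
  add 61.231.158.0/23 -> H3 at depth 23
  lookup 61.231.158.204: bits 00111101111001111001111 walk d0:-→d1:-→d2:-→d3:-→d4:-→d5:-→d6:-→d7:-→d8:-→d9:-→d10:-→d11:-→d12:-→d13:-→d14:-→d15:-→d16:-→d17:-→d18:-→d19:-→d20:-→d21:-→d22:-→d23:H3 -> H3
  lookup 61.231.159.208: bits 0011110111100111100111111101 walk d0:-→d1:-→d2:-→d3:-→d4:-→d5:-→d6:-→d7:-→d8:-→d9:-→d10:-→d11:-→d12:-→d13:-→d14:-→d15:-→d16:-→d17:-→d18:-→d19:-→d20:-→d21:-→d22:-→d23:H3→d24:-→d25:-→d26:-→d27:-→d28:H0 -> H0
  add 219.160.0.0/16 -> H3 at depth 16
  add 219.0.0.0/8 -> H2 at depth 8
  add 0.0.0.0/0 -> H1 at depth 0
  add 61.224.0.0/12 -> H2 at depth 12
  add 0.0.0.0/0 -> H3 at depth 0
  add 219.160.37.208/28 -> H5 at depth 28
  add 219.160.0.0/16 -> H1 at depth 16
  add 219.160.0.0/14 -> H0 at depth 14
  lookup 61.231.158.153: bits 00111101111001111001111 walk d0:H3→d1:-→d2:-→d3:-→d4:-→d5:-→d6:-→d7:-→d8:-→d9:-→d10:-→d11:-→d12:H2→d13:-→d14:-→d15:-→d16:-→d17:-→d18:-→d19:-→d20:-→d21:-→d22:-→d23:H3 -> H3
  add 219.160.37.0/24 -> H0 at depth 24
  add 219.160.37.0/24 -> H4 at depth 24
  lookup 219.160.238.144: bits 1101101110100000 walk d0:H3→d1:-→d2:-→d3:-→d4:-→d5:-→d6:-→d7:-→d8:H2→d9:-→d10:-→d11:-→d12:-→d13:-→d14:H0→d15:-→d16:H1 -> H1
  add 61.231.159.208/28 -> H4 at depth 28
  del 61.231.158.0/23 (clear depth 23)
  add 219.160.37.208/32 -> H0 at depth 32
  del 219.0.0.0/8 (clear depth 8)
  add 219.160.0.0/12 -> H0 at depth 12
  lookup 219.160.37.208: bits 11011011101000000010010111010000 walk d0:H3→d1:-→d2:-→d3:-→d4:-→d5:-→d6:-→d7:-→d8:-→d9:-→d10:-→d11:-→d12:H0→d13:-→d14:H0→d15:-→d16:H1→d17:-→d18:-→d19:-→d20:-→d21:-→d22:-→d23:-→d24:H4→d25:-→d26:-→d27:-→d28:H5→d29:-→d30:-→d31:-→d32:H0 -> H0
  del 219.160.37.0/24 (clear depth 24)

== LOOKUPS ==
["H3","H0","H3","H1","H0"]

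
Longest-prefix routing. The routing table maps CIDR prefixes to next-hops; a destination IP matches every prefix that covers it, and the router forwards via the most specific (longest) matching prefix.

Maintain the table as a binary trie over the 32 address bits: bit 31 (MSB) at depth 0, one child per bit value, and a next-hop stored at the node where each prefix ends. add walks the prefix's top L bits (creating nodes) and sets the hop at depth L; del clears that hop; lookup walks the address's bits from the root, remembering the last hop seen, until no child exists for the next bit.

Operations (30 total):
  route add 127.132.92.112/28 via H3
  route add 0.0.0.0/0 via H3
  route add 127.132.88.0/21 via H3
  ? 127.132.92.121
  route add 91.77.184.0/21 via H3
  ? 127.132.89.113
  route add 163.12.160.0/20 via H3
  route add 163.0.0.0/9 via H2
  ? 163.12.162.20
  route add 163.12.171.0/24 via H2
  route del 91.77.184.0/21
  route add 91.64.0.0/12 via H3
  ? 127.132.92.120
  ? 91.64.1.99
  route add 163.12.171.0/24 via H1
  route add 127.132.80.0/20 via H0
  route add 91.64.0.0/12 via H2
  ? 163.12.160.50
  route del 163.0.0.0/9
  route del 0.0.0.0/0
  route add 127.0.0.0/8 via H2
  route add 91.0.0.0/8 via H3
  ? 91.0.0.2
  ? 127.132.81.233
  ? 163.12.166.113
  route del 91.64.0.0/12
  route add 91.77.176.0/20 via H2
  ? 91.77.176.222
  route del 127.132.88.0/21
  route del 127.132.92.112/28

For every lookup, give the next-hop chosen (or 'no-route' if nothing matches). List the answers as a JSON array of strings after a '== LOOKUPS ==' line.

Trace:
  add 127.132.92.112/28 -> H3 at depth 28
  add 0.0.0.0/0 -> H3 at depth 0
  add 127.132.88.0/21 -> H3 at depth 21
  Q 127.132.92.121: descend 0111111110000100010111000111 ; hops seen [H3,H3,H3] ; pick H3
  add 91.77.184.0/21 -> H3 at depth 21
  Q 127.132.89.113: descend 011111111000010001011 ; hops seen [H3,H3] ; pick H3
  add 163.12.160.0/20 -> H3 at depth 20
  add 163.0.0.0/9 -> H2 at depth 9
  Q 163.12.162.20: descend 10100011000011001010 ; hops seen [H3,H2,H3] ; pick H3
  add 163.12.171.0/24 -> H2 at depth 24
  del 91.77.184.0/21 (clear depth 21)
  add 91.64.0.0/12 -> H3 at depth 12
  Q 127.132.92.120: descend 0111111110000100010111000111 ; hops seen [H3,H3,H3] ; pick H3
  Q 91.64.1.99: descend 010110110100 ; hops seen [H3,H3] ; pick H3
  add 163.12.171.0/24 -> H1 at depth 24
  add 127.132.80.0/20 -> H0 at depth 20
  add 91.64.0.0/12 -> H2 at depth 12
  Q 163.12.160.50: descend 10100011000011001010 ; hops seen [H3,H2,H3] ; pick H3
  del 163.0.0.0/9 (clear depth 9)
  del 0.0.0.0/0 (clear depth 0)
  add 127.0.0.0/8 -> H2 at depth 8
  add 91.0.0.0/8 -> H3 at depth 8
  Q 91.0.0.2: descend 010110110 ; hops seen [H3] ; pick H3
  Q 127.132.81.233: descend 01111111100001000101 ; hops seen [H2,H0] ; pick H0
  Q 163.12.166.113: descend 10100011000011001010 ; hops seen [H3] ; pick H3
  del 91.64.0.0/12 (clear depth 12)
  add 91.77.176.0/20 -> H2 at depth 20
  Q 91.77.176.222: descend 01011011010011011011 ; hops seen [H3,H2] ; pick H2
  del 127.132.88.0/21 (clear depth 21)
  del 127.132.92.112/28 (clear depth 28)

== LOOKUPS ==
["H3","H3","H3","H3","H3","H3","H3","H0","H3","H2"]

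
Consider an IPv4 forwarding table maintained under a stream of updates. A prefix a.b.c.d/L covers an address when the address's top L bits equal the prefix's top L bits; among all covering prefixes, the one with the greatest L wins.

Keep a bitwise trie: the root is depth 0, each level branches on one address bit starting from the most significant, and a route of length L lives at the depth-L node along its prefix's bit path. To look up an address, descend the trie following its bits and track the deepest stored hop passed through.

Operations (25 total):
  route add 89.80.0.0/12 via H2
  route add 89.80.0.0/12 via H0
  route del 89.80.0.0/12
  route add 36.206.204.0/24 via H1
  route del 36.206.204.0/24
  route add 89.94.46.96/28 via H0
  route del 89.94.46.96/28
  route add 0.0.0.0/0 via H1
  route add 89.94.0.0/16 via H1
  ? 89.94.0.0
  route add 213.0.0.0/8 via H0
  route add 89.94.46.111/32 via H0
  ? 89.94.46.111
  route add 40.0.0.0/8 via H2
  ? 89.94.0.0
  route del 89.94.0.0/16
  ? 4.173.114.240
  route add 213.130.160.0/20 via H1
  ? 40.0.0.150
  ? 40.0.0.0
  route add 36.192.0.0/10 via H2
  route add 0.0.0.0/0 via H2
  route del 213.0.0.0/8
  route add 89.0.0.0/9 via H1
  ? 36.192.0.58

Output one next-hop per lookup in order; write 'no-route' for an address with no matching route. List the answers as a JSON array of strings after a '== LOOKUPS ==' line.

Process each operation:
  + 89.80.0.0/12 (H2) depth=12
  + 89.80.0.0/12 (H0) depth=12
  del 89.80.0.0/12 (clear depth 12)
  + 36.206.204.0/24 (H1) depth=24
  del 36.206.204.0/24 (clear depth 24)
  + 89.94.46.96/28 (H0) depth=28
  del 89.94.46.96/28 (clear depth 28)
  + 0.0.0.0/0 (H1) depth=0
  + 89.94.0.0/16 (H1) depth=16
  Q 89.94.0.0: descend 010110010101111000 ; hops seen [H1,H1] ; pick H1
  + 213.0.0.0/8 (H0) depth=8
  + 89.94.46.111/32 (H0) depth=32
  Q 89.94.46.111: descend 01011001010111100010111001101111 ; hops seen [H1,H1,H0] ; pick H0
  + 40.0.0.0/8 (H2) depth=8
  Q 89.94.0.0: descend 010110010101111000 ; hops seen [H1,H1] ; pick H1
  del 89.94.0.0/16 (clear depth 16)
  Q 4.173.114.240: descend 00 ; hops seen [H1] ; pick H1
  + 213.130.160.0/20 (H1) depth=20
  Q 40.0.0.150: descend 00101000 ; hops seen [H1,H2] ; pick H2
  Q 40.0.0.0: descend 00101000 ; hops seen [H1,H2] ; pick H2
  + 36.192.0.0/10 (H2) depth=10
  + 0.0.0.0/0 (H2) depth=0
  del 213.0.0.0/8 (clear depth 8)
  + 89.0.0.0/9 (H1) depth=9
  Q 36.192.0.58: descend 001001001100 ; hops seen [H2,H2] ; pick H2

== LOOKUPS ==
["H1","H0","H1","H1","H2","H2","H2"]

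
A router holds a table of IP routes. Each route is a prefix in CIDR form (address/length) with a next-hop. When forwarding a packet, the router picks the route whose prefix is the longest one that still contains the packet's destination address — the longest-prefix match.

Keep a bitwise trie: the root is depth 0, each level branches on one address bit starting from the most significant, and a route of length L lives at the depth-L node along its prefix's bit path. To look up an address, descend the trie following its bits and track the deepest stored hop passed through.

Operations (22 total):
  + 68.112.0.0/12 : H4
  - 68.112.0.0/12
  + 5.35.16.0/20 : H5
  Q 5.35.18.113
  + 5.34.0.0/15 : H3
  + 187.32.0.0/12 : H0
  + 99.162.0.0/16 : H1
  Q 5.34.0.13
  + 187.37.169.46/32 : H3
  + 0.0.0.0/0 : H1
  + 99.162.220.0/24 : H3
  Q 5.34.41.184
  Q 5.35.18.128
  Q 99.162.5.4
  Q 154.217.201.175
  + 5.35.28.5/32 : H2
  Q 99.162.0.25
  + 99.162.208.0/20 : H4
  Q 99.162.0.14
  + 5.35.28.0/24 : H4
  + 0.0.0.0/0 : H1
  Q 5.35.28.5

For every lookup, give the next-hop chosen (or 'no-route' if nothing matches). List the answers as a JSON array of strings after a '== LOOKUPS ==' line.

Apply in order:
  add 68.112.0.0/12 -> H4 at depth 12
  - 68.112.0.0/12 clear@12
  add 5.35.16.0/20 -> H5 at depth 20
  ? 5.35.18.113  path d0:-→d1:-→d2:-→d3:-→d4:-→d5:-→d6:-→d7:-→d8:-→d9:-→d10:-→d11:-→d12:-→d13:-→d14:-→d15:-→d16:-→d17:-→d18:-→d19:-→d20:H5  best=H5
  add 5.34.0.0/15 -> H3 at depth 15
  add 187.32.0.0/12 -> H0 at depth 12
  add 99.162.0.0/16 -> H1 at depth 16
  ? 5.34.0.13  path d0:-→d1:-→d2:-→d3:-→d4:-→d5:-→d6:-→d7:-→d8:-→d9:-→d10:-→d11:-→d12:-→d13:-→d14:-→d15:H3  best=H3
  add 187.37.169.46/32 -> H3 at depth 32
  add 0.0.0.0/0 -> H1 at depth 0
  add 99.162.220.0/24 -> H3 at depth 24
  ? 5.34.41.184  path d0:H1→d1:-→d2:-→d3:-→d4:-→d5:-→d6:-→d7:-→d8:-→d9:-→d10:-→d11:-→d12:-→d13:-→d14:-→d15:H3  best=H3
  ? 5.35.18.128  path d0:H1→d1:-→d2:-→d3:-→d4:-→d5:-→d6:-→d7:-→d8:-→d9:-→d10:-→d11:-→d12:-→d13:-→d14:-→d15:H3→d16:-→d17:-→d18:-→d19:-→d20:H5  best=H5
  ? 99.162.5.4  path d0:H1→d1:-→d2:-→d3:-→d4:-→d5:-→d6:-→d7:-→d8:-→d9:-→d10:-→d11:-→d12:-→d13:-→d14:-→d15:-→d16:H1  best=H1
  ? 154.217.201.175  path d0:H1→d1:-→d2:-  best=H1
  add 5.35.28.5/32 -> H2 at depth 32
  ? 99.162.0.25  path d0:H1→d1:-→d2:-→d3:-→d4:-→d5:-→d6:-→d7:-→d8:-→d9:-→d10:-→d11:-→d12:-→d13:-→d14:-→d15:-→d16:H1  best=H1
  add 99.162.208.0/20 -> H4 at depth 20
  ? 99.162.0.14  path d0:H1→d1:-→d2:-→d3:-→d4:-→d5:-→d6:-→d7:-→d8:-→d9:-→d10:-→d11:-→d12:-→d13:-→d14:-→d15:-→d16:H1  best=H1
  add 5.35.28.0/24 -> H4 at depth 24
  add 0.0.0.0/0 -> H1 at depth 0
  ? 5.35.28.5  path d0:H1→d1:-→d2:-→d3:-→d4:-→d5:-→d6:-→d7:-→d8:-→d9:-→d10:-→d11:-→d12:-→d13:-→d14:-→d15:H3→d16:-→d17:-→d18:-→d19:-→d20:H5→d21:-→d22:-→d23:-→d24:H4→d25:-→d26:-→d27:-→d28:-→d29:-→d30:-→d31:-→d32:H2  best=H2

== LOOKUPS ==
["H5","H3","H3","H5","H1","H1","H1","H1","H2"]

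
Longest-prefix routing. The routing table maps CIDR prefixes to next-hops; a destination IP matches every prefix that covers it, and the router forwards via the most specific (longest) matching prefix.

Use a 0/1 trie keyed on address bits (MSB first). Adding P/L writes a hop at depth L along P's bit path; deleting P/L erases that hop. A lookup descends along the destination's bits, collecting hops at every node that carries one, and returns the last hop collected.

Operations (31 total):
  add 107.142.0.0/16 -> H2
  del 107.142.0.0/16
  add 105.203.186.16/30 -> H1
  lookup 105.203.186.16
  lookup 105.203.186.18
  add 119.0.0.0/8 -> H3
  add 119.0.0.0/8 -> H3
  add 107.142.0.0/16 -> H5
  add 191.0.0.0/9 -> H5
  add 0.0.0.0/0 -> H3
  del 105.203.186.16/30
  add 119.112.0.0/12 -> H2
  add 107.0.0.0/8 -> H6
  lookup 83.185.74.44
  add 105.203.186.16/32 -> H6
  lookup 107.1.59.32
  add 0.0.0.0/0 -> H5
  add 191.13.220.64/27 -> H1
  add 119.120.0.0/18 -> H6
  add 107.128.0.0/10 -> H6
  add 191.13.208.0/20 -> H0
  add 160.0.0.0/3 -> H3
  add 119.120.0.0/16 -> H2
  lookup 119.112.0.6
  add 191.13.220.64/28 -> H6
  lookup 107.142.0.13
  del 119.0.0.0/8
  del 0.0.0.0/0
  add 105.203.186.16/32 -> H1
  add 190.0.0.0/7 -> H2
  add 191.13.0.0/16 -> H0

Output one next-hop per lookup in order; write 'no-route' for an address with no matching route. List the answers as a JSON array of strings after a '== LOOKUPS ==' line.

Process each operation:
  add 107.142.0.0/16 -> H2 at depth 16
  del 107.142.0.0/16 (clear depth 16)
  add 105.203.186.16/30 -> H1 at depth 30
  lookup 105.203.186.16: bits 011010011100101110111010000100 walk d0:-→d1:-→d2:-→d3:-→d4:-→d5:-→d6:-→d7:-→d8:-→d9:-→d10:-→d11:-→d12:-→d13:-→d14:-→d15:-→d16:-→d17:-→d18:-→d19:-→d20:-→d21:-→d22:-→d23:-→d24:-→d25:-→d26:-→d27:-→d28:-→d29:-→d30:H1 -> H1
  lookup 105.203.186.18: bits 011010011100101110111010000100 walk d0:-→d1:-→d2:-→d3:-→d4:-→d5:-→d6:-→d7:-→d8:-→d9:-→d10:-→d11:-→d12:-→d13:-→d14:-→d15:-→d16:-→d17:-→d18:-→d19:-→d20:-→d21:-→d22:-→d23:-→d24:-→d25:-→d26:-→d27:-→d28:-→d29:-→d30:H1 -> H1
  add 119.0.0.0/8 -> H3 at depth 8
  add 119.0.0.0/8 -> H3 at depth 8
  add 107.142.0.0/16 -> H5 at depth 16
  add 191.0.0.0/9 -> H5 at depth 9
  add 0.0.0.0/0 -> H3 at depth 0
  del 105.203.186.16/30 (clear depth 30)
  add 119.112.0.0/12 -> H2 at depth 12
  add 107.0.0.0/8 -> H6 at depth 8
  lookup 83.185.74.44: bits 01 walk d0:H3→d1:-→d2:- -> H3
  add 105.203.186.16/32 -> H6 at depth 32
  lookup 107.1.59.32: bits 01101011 walk d0:H3→d1:-→d2:-→d3:-→d4:-→d5:-→d6:-→d7:-→d8:H6 -> H6
  add 0.0.0.0/0 -> H5 at depth 0
  add 191.13.220.64/27 -> H1 at depth 27
  add 119.120.0.0/18 -> H6 at depth 18
  add 107.128.0.0/10 -> H6 at depth 10
  add 191.13.208.0/20 -> H0 at depth 20
  add 160.0.0.0/3 -> H3 at depth 3
  add 119.120.0.0/16 -> H2 at depth 16
  lookup 119.112.0.6: bits 011101110111 walk d0:H5→d1:-→d2:-→d3:-→d4:-→d5:-→d6:-→d7:-→d8:H3→d9:-→d10:-→d11:-→d12:H2 -> H2
  add 191.13.220.64/28 -> H6 at depth 28
  lookup 107.142.0.13: bits 0110101110001110 walk d0:H5→d1:-→d2:-→d3:-→d4:-→d5:-→d6:-→d7:-→d8:H6→d9:-→d10:H6→d11:-→d12:-→d13:-→d14:-→d15:-→d16:H5 -> H5
  del 119.0.0.0/8 (clear depth 8)
  del 0.0.0.0/0 (clear depth 0)
  add 105.203.186.16/32 -> H1 at depth 32
  add 190.0.0.0/7 -> H2 at depth 7
  add 191.13.0.0/16 -> H0 at depth 16

== LOOKUPS ==
["H1","H1","H3","H6","H2","H5"]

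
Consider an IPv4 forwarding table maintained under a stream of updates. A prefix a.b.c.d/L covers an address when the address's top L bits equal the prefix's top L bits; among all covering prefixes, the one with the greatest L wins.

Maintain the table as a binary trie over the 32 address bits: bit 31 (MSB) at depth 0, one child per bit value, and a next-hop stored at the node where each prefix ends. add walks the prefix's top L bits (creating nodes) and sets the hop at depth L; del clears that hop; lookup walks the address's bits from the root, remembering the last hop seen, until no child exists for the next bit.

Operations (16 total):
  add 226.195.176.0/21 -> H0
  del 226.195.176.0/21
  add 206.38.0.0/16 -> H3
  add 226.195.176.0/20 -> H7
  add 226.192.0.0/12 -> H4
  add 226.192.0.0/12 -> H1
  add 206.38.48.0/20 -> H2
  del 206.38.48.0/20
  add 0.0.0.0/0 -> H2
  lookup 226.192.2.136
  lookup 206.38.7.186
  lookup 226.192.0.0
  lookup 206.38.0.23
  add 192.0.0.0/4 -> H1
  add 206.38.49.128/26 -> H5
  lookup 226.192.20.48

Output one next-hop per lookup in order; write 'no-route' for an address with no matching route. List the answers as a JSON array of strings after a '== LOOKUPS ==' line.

Process each operation:
  add 226.195.176.0/21 -> H0 at depth 21
  - 226.195.176.0/21 clear@21
  add 206.38.0.0/16 -> H3 at depth 16
  add 226.195.176.0/20 -> H7 at depth 20
  add 226.192.0.0/12 -> H4 at depth 12
  add 226.192.0.0/12 -> H1 at depth 12
  add 206.38.48.0/20 -> H2 at depth 20
  - 206.38.48.0/20 clear@20
  add 0.0.0.0/0 -> H2 at depth 0
  Q 226.192.2.136: descend 11100010110000 ; hops seen [H2,H1] ; pick H1
  Q 206.38.7.186: descend 110011100010011000 ; hops seen [H2,H3] ; pick H3
  Q 226.192.0.0: descend 11100010110000 ; hops seen [H2,H1] ; pick H1
  Q 206.38.0.23: descend 110011100010011000 ; hops seen [H2,H3] ; pick H3
  add 192.0.0.0/4 -> H1 at depth 4
  add 206.38.49.128/26 -> H5 at depth 26
  Q 226.192.20.48: descend 11100010110000 ; hops seen [H2,H1] ; pick H1

== LOOKUPS ==
["H1","H3","H1","H3","H1"]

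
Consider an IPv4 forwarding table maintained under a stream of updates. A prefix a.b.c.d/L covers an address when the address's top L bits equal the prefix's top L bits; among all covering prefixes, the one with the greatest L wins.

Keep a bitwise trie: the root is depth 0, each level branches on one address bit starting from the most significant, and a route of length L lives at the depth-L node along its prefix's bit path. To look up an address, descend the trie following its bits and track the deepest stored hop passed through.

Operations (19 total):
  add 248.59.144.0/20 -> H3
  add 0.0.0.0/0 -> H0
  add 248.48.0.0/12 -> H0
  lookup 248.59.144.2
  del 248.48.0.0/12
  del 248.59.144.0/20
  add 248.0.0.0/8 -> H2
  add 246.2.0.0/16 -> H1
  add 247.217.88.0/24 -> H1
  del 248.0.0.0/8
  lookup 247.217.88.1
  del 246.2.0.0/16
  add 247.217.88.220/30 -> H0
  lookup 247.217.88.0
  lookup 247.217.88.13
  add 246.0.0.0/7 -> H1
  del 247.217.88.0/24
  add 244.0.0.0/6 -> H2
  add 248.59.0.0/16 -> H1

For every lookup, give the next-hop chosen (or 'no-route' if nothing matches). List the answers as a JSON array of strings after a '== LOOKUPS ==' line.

Apply in order:
  add 248.59.144.0/20 -> H3 at depth 20
  add 0.0.0.0/0 -> H0 at depth 0
  add 248.48.0.0/12 -> H0 at depth 12
  ? 248.59.144.2  path d0:H0→d1:-→d2:-→d3:-→d4:-→d5:-→d6:-→d7:-→d8:-→d9:-→d10:-→d11:-→d12:H0→d13:-→d14:-→d15:-→d16:-→d17:-→d18:-→d19:-→d20:H3  best=H3
  del 248.48.0.0/12 (clear depth 12)
  del 248.59.144.0/20 (clear depth 20)
  add 248.0.0.0/8 -> H2 at depth 8
  add 246.2.0.0/16 -> H1 at depth 16
  add 247.217.88.0/24 -> H1 at depth 24
  del 248.0.0.0/8 (clear depth 8)
  ? 247.217.88.1  path d0:H0→d1:-→d2:-→d3:-→d4:-→d5:-→d6:-→d7:-→d8:-→d9:-→d10:-→d11:-→d12:-→d13:-→d14:-→d15:-→d16:-→d17:-→d18:-→d19:-→d20:-→d21:-→d22:-→d23:-→d24:H1  best=H1
  del 246.2.0.0/16 (clear depth 16)
  add 247.217.88.220/30 -> H0 at depth 30
  ? 247.217.88.0  path d0:H0→d1:-→d2:-→d3:-→d4:-→d5:-→d6:-→d7:-→d8:-→d9:-→d10:-→d11:-→d12:-→d13:-→d14:-→d15:-→d16:-→d17:-→d18:-→d19:-→d20:-→d21:-→d22:-→d23:-→d24:H1  best=H1
  ? 247.217.88.13  path d0:H0→d1:-→d2:-→d3:-→d4:-→d5:-→d6:-→d7:-→d8:-→d9:-→d10:-→d11:-→d12:-→d13:-→d14:-→d15:-→d16:-→d17:-→d18:-→d19:-→d20:-→d21:-→d22:-→d23:-→d24:H1  best=H1
  add 246.0.0.0/7 -> H1 at depth 7
  del 247.217.88.0/24 (clear depth 24)
  add 244.0.0.0/6 -> H2 at depth 6
  add 248.59.0.0/16 -> H1 at depth 16

== LOOKUPS ==
["H3","H1","H1","H1"]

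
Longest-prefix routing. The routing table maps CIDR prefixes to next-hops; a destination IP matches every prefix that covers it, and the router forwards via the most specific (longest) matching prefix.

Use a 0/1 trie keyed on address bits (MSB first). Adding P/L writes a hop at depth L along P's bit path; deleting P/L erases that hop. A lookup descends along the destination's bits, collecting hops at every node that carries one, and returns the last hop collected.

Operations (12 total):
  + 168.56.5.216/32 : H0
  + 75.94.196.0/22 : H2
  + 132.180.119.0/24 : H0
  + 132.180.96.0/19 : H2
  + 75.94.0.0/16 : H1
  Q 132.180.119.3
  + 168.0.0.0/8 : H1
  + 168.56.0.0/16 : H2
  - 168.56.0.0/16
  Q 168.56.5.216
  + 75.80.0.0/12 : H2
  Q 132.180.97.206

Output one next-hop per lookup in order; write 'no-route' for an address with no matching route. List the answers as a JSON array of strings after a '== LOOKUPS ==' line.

Process each operation:
  add 168.56.5.216/32 -> H0 at depth 32
  add 75.94.196.0/22 -> H2 at depth 22
  add 132.180.119.0/24 -> H0 at depth 24
  add 132.180.96.0/19 -> H2 at depth 19
  add 75.94.0.0/16 -> H1 at depth 16
  Q 132.180.119.3: descend 100001001011010001110111 ; hops seen [H2,H0] ; pick H0
  add 168.0.0.0/8 -> H1 at depth 8
  add 168.56.0.0/16 -> H2 at depth 16
  - 168.56.0.0/16 clear@16
  Q 168.56.5.216: descend 10101000001110000000010111011000 ; hops seen [H1,H0] ; pick H0
  add 75.80.0.0/12 -> H2 at depth 12
  Q 132.180.97.206: descend 1000010010110100011 ; hops seen [H2] ; pick H2

== LOOKUPS ==
["H0","H0","H2"]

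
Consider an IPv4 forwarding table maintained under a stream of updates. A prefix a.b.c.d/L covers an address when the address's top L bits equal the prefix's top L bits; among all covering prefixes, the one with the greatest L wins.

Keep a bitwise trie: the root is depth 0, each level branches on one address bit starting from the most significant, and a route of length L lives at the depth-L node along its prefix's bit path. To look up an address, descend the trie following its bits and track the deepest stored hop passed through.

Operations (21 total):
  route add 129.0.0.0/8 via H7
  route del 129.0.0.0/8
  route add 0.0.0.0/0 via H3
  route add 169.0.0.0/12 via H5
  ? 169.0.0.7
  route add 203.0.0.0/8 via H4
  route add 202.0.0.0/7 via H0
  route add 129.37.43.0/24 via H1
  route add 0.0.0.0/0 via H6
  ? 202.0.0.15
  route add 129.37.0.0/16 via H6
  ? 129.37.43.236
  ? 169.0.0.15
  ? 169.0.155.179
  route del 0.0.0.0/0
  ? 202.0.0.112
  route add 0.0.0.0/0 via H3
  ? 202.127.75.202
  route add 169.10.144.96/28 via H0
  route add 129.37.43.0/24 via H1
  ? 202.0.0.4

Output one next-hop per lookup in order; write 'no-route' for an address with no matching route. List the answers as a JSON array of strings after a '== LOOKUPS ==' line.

Process each operation:
  + 129.0.0.0/8 (H7) depth=8
  - 129.0.0.0/8 clear@8
  + 0.0.0.0/0 (H3) depth=0
  + 169.0.0.0/12 (H5) depth=12
  Q 169.0.0.7: descend 101010010000 ; hops seen [H3,H5] ; pick H5
  + 203.0.0.0/8 (H4) depth=8
  + 202.0.0.0/7 (H0) depth=7
  + 129.37.43.0/24 (H1) depth=24
  + 0.0.0.0/0 (H6) depth=0
  Q 202.0.0.15: descend 1100101 ; hops seen [H6,H0] ; pick H0
  + 129.37.0.0/16 (H6) depth=16
  Q 129.37.43.236: descend 100000010010010100101011 ; hops seen [H6,H6,H1] ; pick H1
  Q 169.0.0.15: descend 101010010000 ; hops seen [H6,H5] ; pick H5
  Q 169.0.155.179: descend 101010010000 ; hops seen [H6,H5] ; pick H5
  - 0.0.0.0/0 clear@0
  Q 202.0.0.112: descend 1100101 ; hops seen [H0] ; pick H0
  + 0.0.0.0/0 (H3) depth=0
  Q 202.127.75.202: descend 1100101 ; hops seen [H3,H0] ; pick H0
  + 169.10.144.96/28 (H0) depth=28
  + 129.37.43.0/24 (H1) depth=24
  Q 202.0.0.4: descend 1100101 ; hops seen [H3,H0] ; pick H0

== LOOKUPS ==
["H5","H0","H1","H5","H5","H0","H0","H0"]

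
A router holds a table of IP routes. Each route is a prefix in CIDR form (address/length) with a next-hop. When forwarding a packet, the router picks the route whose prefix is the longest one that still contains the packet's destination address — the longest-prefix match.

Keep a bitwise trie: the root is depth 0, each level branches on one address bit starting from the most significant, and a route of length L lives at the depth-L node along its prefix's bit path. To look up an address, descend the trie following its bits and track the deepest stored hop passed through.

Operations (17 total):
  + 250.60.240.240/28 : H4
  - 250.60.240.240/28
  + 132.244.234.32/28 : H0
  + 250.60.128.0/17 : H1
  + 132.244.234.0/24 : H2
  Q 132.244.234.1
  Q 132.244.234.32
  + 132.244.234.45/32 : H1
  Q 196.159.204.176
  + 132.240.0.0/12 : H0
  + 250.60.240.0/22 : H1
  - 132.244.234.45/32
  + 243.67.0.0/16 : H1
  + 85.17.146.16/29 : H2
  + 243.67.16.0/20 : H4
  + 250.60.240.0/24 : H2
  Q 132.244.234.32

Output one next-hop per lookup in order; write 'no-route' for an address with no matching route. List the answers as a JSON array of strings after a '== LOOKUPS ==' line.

Process each operation:
  + 250.60.240.240/28 (H4) depth=28
  - 250.60.240.240/28 clear@28
  + 132.244.234.32/28 (H0) depth=28
  + 250.60.128.0/17 (H1) depth=17
  + 132.244.234.0/24 (H2) depth=24
  ? 132.244.234.1  path d0:-→d1:-→d2:-→d3:-→d4:-→d5:-→d6:-→d7:-→d8:-→d9:-→d10:-→d11:-→d12:-→d13:-→d14:-→d15:-→d16:-→d17:-→d18:-→d19:-→d20:-→d21:-→d22:-→d23:-→d24:H2→d25:-→d26:-  best=H2
  ? 132.244.234.32  path d0:-→d1:-→d2:-→d3:-→d4:-→d5:-→d6:-→d7:-→d8:-→d9:-→d10:-→d11:-→d12:-→d13:-→d14:-→d15:-→d16:-→d17:-→d18:-→d19:-→d20:-→d21:-→d22:-→d23:-→d24:H2→d25:-→d26:-→d27:-→d28:H0  best=H0
  + 132.244.234.45/32 (H1) depth=32
  ? 196.159.204.176  path d0:-→d1:-→d2:-  best=no-route
  + 132.240.0.0/12 (H0) depth=12
  + 250.60.240.0/22 (H1) depth=22
  - 132.244.234.45/32 clear@32
  + 243.67.0.0/16 (H1) depth=16
  + 85.17.146.16/29 (H2) depth=29
  + 243.67.16.0/20 (H4) depth=20
  + 250.60.240.0/24 (H2) depth=24
  ? 132.244.234.32  path d0:-→d1:-→d2:-→d3:-→d4:-→d5:-→d6:-→d7:-→d8:-→d9:-→d10:-→d11:-→d12:H0→d13:-→d14:-→d15:-→d16:-→d17:-→d18:-→d19:-→d20:-→d21:-→d22:-→d23:-→d24:H2→d25:-→d26:-→d27:-→d28:H0  best=H0

== LOOKUPS ==
["H2","H0","no-route","H0"]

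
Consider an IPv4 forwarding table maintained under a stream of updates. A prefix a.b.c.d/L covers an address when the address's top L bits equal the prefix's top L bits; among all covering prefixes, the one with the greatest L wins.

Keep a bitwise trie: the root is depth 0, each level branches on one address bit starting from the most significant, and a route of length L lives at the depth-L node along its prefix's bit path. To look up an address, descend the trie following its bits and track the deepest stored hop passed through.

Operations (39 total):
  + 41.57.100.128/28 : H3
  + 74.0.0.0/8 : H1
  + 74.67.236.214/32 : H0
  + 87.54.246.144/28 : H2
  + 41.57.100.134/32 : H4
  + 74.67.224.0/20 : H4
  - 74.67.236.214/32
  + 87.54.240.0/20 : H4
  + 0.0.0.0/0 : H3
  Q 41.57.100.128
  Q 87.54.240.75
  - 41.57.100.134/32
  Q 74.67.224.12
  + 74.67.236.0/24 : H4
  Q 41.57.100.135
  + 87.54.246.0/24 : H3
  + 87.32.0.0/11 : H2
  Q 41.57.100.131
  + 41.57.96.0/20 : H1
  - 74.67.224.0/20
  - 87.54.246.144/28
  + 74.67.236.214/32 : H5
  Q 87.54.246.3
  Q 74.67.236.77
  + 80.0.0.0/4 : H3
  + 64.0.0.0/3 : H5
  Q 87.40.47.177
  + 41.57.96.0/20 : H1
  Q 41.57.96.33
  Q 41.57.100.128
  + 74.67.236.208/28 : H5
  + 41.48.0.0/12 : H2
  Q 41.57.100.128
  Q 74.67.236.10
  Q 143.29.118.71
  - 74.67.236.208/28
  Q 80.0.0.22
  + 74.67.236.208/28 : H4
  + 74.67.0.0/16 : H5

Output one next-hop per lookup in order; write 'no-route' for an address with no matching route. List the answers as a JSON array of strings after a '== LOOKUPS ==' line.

Process each operation:
  + 41.57.100.128/28 (H3) depth=28
  + 74.0.0.0/8 (H1) depth=8
  + 74.67.236.214/32 (H0) depth=32
  + 87.54.246.144/28 (H2) depth=28
  + 41.57.100.134/32 (H4) depth=32
  + 74.67.224.0/20 (H4) depth=20
  del 74.67.236.214/32 (clear depth 32)
  + 87.54.240.0/20 (H4) depth=20
  + 0.0.0.0/0 (H3) depth=0
  Q 41.57.100.128: descend 00101001001110010110010010000 ; hops seen [H3,H3] ; pick H3
  Q 87.54.240.75: descend 010101110011011011110 ; hops seen [H3,H4] ; pick H4
  del 41.57.100.134/32 (clear depth 32)
  Q 74.67.224.12: descend 01001010010000111110 ; hops seen [H3,H1,H4] ; pick H4
  + 74.67.236.0/24 (H4) depth=24
  Q 41.57.100.135: descend 0010100100111001011001001000011 ; hops seen [H3,H3] ; pick H3
  + 87.54.246.0/24 (H3) depth=24
  + 87.32.0.0/11 (H2) depth=11
  Q 41.57.100.131: descend 00101001001110010110010010000 ; hops seen [H3,H3] ; pick H3
  + 41.57.96.0/20 (H1) depth=20
  del 74.67.224.0/20 (clear depth 20)
  del 87.54.246.144/28 (clear depth 28)
  + 74.67.236.214/32 (H5) depth=32
  Q 87.54.246.3: descend 010101110011011011110110 ; hops seen [H3,H2,H4,H3] ; pick H3
  Q 74.67.236.77: descend 010010100100001111101100 ; hops seen [H3,H1,H4] ; pick H4
  + 80.0.0.0/4 (H3) depth=4
  + 64.0.0.0/3 (H5) depth=3
  Q 87.40.47.177: descend 01010111001 ; hops seen [H3,H5,H3,H2] ; pick H2
  + 41.57.96.0/20 (H1) depth=20
  Q 41.57.96.33: descend 001010010011100101100 ; hops seen [H3,H1] ; pick H1
  Q 41.57.100.128: descend 00101001001110010110010010000 ; hops seen [H3,H1,H3] ; pick H3
  + 74.67.236.208/28 (H5) depth=28
  + 41.48.0.0/12 (H2) depth=12
  Q 41.57.100.128: descend 00101001001110010110010010000 ; hops seen [H3,H2,H1,H3] ; pick H3
  Q 74.67.236.10: descend 010010100100001111101100 ; hops seen [H3,H5,H1,H4] ; pick H4
  Q 143.29.118.71: descend ε ; hops seen [H3] ; pick H3
  del 74.67.236.208/28 (clear depth 28)
  Q 80.0.0.22: descend 01010 ; hops seen [H3,H5,H3] ; pick H3
  + 74.67.236.208/28 (H4) depth=28
  + 74.67.0.0/16 (H5) depth=16

== LOOKUPS ==
["H3","H4","H4","H3","H3","H3","H4","H2","H1","H3","H3","H4","H3","H3"]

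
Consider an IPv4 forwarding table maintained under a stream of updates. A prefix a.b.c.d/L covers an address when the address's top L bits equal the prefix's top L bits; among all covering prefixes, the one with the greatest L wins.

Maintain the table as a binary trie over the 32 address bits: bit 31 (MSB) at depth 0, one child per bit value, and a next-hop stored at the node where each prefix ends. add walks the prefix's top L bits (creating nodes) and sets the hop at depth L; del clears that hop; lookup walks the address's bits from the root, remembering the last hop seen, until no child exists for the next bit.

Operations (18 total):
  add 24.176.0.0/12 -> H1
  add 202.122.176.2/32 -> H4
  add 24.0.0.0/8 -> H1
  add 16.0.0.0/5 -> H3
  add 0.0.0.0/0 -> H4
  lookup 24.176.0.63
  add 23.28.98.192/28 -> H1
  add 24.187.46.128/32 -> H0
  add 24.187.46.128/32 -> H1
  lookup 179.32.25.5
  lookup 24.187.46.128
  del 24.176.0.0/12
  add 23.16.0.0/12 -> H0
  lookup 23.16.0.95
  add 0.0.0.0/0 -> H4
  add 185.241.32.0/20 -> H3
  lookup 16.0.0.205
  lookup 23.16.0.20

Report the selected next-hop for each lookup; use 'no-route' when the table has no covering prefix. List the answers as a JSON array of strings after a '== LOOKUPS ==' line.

Process each operation:
  add 24.176.0.0/12 -> H1 at depth 12
  add 202.122.176.2/32 -> H4 at depth 32
  add 24.0.0.0/8 -> H1 at depth 8
  add 16.0.0.0/5 -> H3 at depth 5
  add 0.0.0.0/0 -> H4 at depth 0
  ? 24.176.0.63  path d0:H4→d1:-→d2:-→d3:-→d4:-→d5:-→d6:-→d7:-→d8:H1→d9:-→d10:-→d11:-→d12:H1  best=H1
  add 23.28.98.192/28 -> H1 at depth 28
  add 24.187.46.128/32 -> H0 at depth 32
  add 24.187.46.128/32 -> H1 at depth 32
  ? 179.32.25.5  path d0:H4→d1:-  best=H4
  ? 24.187.46.128  path d0:H4→d1:-→d2:-→d3:-→d4:-→d5:-→d6:-→d7:-→d8:H1→d9:-→d10:-→d11:-→d12:H1→d13:-→d14:-→d15:-→d16:-→d17:-→d18:-→d19:-→d20:-→d21:-→d22:-→d23:-→d24:-→d25:-→d26:-→d27:-→d28:-→d29:-→d30:-→d31:-→d32:H1  best=H1
  del 24.176.0.0/12 (clear depth 12)
  add 23.16.0.0/12 -> H0 at depth 12
  ? 23.16.0.95  path d0:H4→d1:-→d2:-→d3:-→d4:-→d5:H3→d6:-→d7:-→d8:-→d9:-→d10:-→d11:-→d12:H0  best=H0
  add 0.0.0.0/0 -> H4 at depth 0
  add 185.241.32.0/20 -> H3 at depth 20
  ? 16.0.0.205  path d0:H4→d1:-→d2:-→d3:-→d4:-→d5:H3  best=H3
  ? 23.16.0.20  path d0:H4→d1:-→d2:-→d3:-→d4:-→d5:H3→d6:-→d7:-→d8:-→d9:-→d10:-→d11:-→d12:H0  best=H0

== LOOKUPS ==
["H1","H4","H1","H0","H3","H0"]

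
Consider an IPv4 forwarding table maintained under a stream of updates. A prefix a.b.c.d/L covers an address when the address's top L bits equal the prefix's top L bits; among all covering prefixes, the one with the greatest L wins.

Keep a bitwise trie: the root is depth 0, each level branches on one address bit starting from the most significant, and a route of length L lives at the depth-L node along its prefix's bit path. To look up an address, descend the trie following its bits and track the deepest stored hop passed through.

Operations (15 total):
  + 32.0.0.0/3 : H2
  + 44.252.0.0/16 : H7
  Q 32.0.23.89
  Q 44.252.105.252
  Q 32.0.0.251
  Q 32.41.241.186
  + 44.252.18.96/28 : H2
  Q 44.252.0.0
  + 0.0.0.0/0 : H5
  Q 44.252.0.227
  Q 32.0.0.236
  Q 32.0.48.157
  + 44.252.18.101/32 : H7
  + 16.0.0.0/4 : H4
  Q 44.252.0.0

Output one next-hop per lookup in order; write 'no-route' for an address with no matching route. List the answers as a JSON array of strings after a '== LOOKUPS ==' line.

Apply in order:
  + 32.0.0.0/3 (H2) depth=3
  + 44.252.0.0/16 (H7) depth=16
  ? 32.0.23.89  path d0:-→d1:-→d2:-→d3:H2→d4:-  best=H2
  ? 44.252.105.252  path d0:-→d1:-→d2:-→d3:H2→d4:-→d5:-→d6:-→d7:-→d8:-→d9:-→d10:-→d11:-→d12:-→d13:-→d14:-→d15:-→d16:H7  best=H7
  ? 32.0.0.251  path d0:-→d1:-→d2:-→d3:H2→d4:-  best=H2
  ? 32.41.241.186  path d0:-→d1:-→d2:-→d3:H2→d4:-  best=H2
  + 44.252.18.96/28 (H2) depth=28
  ? 44.252.0.0  path d0:-→d1:-→d2:-→d3:H2→d4:-→d5:-→d6:-→d7:-→d8:-→d9:-→d10:-→d11:-→d12:-→d13:-→d14:-→d15:-→d16:H7→d17:-→d18:-→d19:-  best=H7
  + 0.0.0.0/0 (H5) depth=0
  ? 44.252.0.227  path d0:H5→d1:-→d2:-→d3:H2→d4:-→d5:-→d6:-→d7:-→d8:-→d9:-→d10:-→d11:-→d12:-→d13:-→d14:-→d15:-→d16:H7→d17:-→d18:-→d19:-  best=H7
  ? 32.0.0.236  path d0:H5→d1:-→d2:-→d3:H2→d4:-  best=H2
  ? 32.0.48.157  path d0:H5→d1:-→d2:-→d3:H2→d4:-  best=H2
  + 44.252.18.101/32 (H7) depth=32
  + 16.0.0.0/4 (H4) depth=4
  ? 44.252.0.0  path d0:H5→d1:-→d2:-→d3:H2→d4:-→d5:-→d6:-→d7:-→d8:-→d9:-→d10:-→d11:-→d12:-→d13:-→d14:-→d15:-→d16:H7→d17:-→d18:-→d19:-  best=H7

== LOOKUPS ==
["H2","H7","H2","H2","H7","H7","H2","H2","H7"]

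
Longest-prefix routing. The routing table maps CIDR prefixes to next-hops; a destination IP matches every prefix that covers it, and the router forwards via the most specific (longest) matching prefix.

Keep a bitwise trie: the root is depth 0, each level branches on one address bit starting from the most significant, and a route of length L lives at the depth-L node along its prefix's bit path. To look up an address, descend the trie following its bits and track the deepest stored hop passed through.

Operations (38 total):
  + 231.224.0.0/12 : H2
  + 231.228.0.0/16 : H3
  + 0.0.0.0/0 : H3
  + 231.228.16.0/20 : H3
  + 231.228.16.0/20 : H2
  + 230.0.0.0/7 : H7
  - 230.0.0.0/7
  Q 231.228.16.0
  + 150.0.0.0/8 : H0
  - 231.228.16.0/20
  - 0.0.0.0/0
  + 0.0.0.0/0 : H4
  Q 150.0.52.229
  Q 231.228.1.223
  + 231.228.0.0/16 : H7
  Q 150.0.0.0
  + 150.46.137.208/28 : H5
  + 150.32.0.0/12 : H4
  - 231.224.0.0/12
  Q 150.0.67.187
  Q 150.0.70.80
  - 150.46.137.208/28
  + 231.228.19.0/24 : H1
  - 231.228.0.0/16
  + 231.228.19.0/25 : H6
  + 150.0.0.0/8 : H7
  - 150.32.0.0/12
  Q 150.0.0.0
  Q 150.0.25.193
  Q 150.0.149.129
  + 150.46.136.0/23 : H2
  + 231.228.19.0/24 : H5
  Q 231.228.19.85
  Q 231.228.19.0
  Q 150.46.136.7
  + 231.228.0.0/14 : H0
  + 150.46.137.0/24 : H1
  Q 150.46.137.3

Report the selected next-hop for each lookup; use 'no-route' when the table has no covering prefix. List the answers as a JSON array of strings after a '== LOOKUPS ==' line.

Process each operation:
  + 231.224.0.0/12 (H2) depth=12
  + 231.228.0.0/16 (H3) depth=16
  + 0.0.0.0/0 (H3) depth=0
  + 231.228.16.0/20 (H3) depth=20
  + 231.228.16.0/20 (H2) depth=20
  + 230.0.0.0/7 (H7) depth=7
  - 230.0.0.0/7 clear@7
  ? 231.228.16.0  path d0:H3→d1:-→d2:-→d3:-→d4:-→d5:-→d6:-→d7:-→d8:-→d9:-→d10:-→d11:-→d12:H2→d13:-→d14:-→d15:-→d16:H3→d17:-→d18:-→d19:-→d20:H2  best=H2
  + 150.0.0.0/8 (H0) depth=8
  - 231.228.16.0/20 clear@20
  - 0.0.0.0/0 clear@0
  + 0.0.0.0/0 (H4) depth=0
  ? 150.0.52.229  path d0:H4→d1:-→d2:-→d3:-→d4:-→d5:-→d6:-→d7:-→d8:H0  best=H0
  ? 231.228.1.223  path d0:H4→d1:-→d2:-→d3:-→d4:-→d5:-→d6:-→d7:-→d8:-→d9:-→d10:-→d11:-→d12:H2→d13:-→d14:-→d15:-→d16:H3→d17:-→d18:-→d19:-  best=H3
  + 231.228.0.0/16 (H7) depth=16
  ? 150.0.0.0  path d0:H4→d1:-→d2:-→d3:-→d4:-→d5:-→d6:-→d7:-→d8:H0  best=H0
  + 150.46.137.208/28 (H5) depth=28
  + 150.32.0.0/12 (H4) depth=12
  - 231.224.0.0/12 clear@12
  ? 150.0.67.187  path d0:H4→d1:-→d2:-→d3:-→d4:-→d5:-→d6:-→d7:-→d8:H0→d9:-→d10:-  best=H0
  ? 150.0.70.80  path d0:H4→d1:-→d2:-→d3:-→d4:-→d5:-→d6:-→d7:-→d8:H0→d9:-→d10:-  best=H0
  - 150.46.137.208/28 clear@28
  + 231.228.19.0/24 (H1) depth=24
  - 231.228.0.0/16 clear@16
  + 231.228.19.0/25 (H6) depth=25
  + 150.0.0.0/8 (H7) depth=8
  - 150.32.0.0/12 clear@12
  ? 150.0.0.0  path d0:H4→d1:-→d2:-→d3:-→d4:-→d5:-→d6:-→d7:-→d8:H7→d9:-→d10:-  best=H7
  ? 150.0.25.193  path d0:H4→d1:-→d2:-→d3:-→d4:-→d5:-→d6:-→d7:-→d8:H7→d9:-→d10:-  best=H7
  ? 150.0.149.129  path d0:H4→d1:-→d2:-→d3:-→d4:-→d5:-→d6:-→d7:-→d8:H7→d9:-→d10:-  best=H7
  + 150.46.136.0/23 (H2) depth=23
  + 231.228.19.0/24 (H5) depth=24
  ? 231.228.19.85  path d0:H4→d1:-→d2:-→d3:-→d4:-→d5:-→d6:-→d7:-→d8:-→d9:-→d10:-→d11:-→d12:-→d13:-→d14:-→d15:-→d16:-→d17:-→d18:-→d19:-→d20:-→d21:-→d22:-→d23:-→d24:H5→d25:H6  best=H6
  ? 231.228.19.0  path d0:H4→d1:-→d2:-→d3:-→d4:-→d5:-→d6:-→d7:-→d8:-→d9:-→d10:-→d11:-→d12:-→d13:-→d14:-→d15:-→d16:-→d17:-→d18:-→d19:-→d20:-→d21:-→d22:-→d23:-→d24:H5→d25:H6  best=H6
  ? 150.46.136.7  path d0:H4→d1:-→d2:-→d3:-→d4:-→d5:-→d6:-→d7:-→d8:H7→d9:-→d10:-→d11:-→d12:-→d13:-→d14:-→d15:-→d16:-→d17:-→d18:-→d19:-→d20:-→d21:-→d22:-→d23:H2  best=H2
  + 231.228.0.0/14 (H0) depth=14
  + 150.46.137.0/24 (H1) depth=24
  ? 150.46.137.3  path d0:H4→d1:-→d2:-→d3:-→d4:-→d5:-→d6:-→d7:-→d8:H7→d9:-→d10:-→d11:-→d12:-→d13:-→d14:-→d15:-→d16:-→d17:-→d18:-→d19:-→d20:-→d21:-→d22:-→d23:H2→d24:H1  best=H1

== LOOKUPS ==
["H2","H0","H3","H0","H0","H0","H7","H7","H7","H6","H6","H2","H1"]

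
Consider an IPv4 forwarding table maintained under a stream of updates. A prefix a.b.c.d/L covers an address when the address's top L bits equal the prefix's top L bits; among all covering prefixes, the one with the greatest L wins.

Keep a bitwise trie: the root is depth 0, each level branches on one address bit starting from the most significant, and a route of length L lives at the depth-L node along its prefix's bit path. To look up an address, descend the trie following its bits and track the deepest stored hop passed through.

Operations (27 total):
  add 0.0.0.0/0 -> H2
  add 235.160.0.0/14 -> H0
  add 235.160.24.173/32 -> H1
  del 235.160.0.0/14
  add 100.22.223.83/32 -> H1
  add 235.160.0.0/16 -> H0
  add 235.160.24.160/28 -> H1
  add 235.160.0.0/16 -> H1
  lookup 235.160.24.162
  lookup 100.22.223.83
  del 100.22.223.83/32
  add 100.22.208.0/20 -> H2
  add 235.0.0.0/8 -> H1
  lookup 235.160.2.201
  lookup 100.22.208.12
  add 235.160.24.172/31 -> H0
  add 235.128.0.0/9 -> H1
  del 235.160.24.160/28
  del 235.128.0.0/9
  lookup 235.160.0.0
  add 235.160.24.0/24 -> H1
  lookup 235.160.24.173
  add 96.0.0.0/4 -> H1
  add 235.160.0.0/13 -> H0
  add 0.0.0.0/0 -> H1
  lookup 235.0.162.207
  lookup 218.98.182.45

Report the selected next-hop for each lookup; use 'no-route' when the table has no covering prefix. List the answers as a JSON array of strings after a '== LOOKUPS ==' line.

Process each operation:
  + 0.0.0.0/0 (H2) depth=0
  + 235.160.0.0/14 (H0) depth=14
  + 235.160.24.173/32 (H1) depth=32
  - 235.160.0.0/14 clear@14
  + 100.22.223.83/32 (H1) depth=32
  + 235.160.0.0/16 (H0) depth=16
  + 235.160.24.160/28 (H1) depth=28
  + 235.160.0.0/16 (H1) depth=16
  ? 235.160.24.162  path d0:H2→d1:-→d2:-→d3:-→d4:-→d5:-→d6:-→d7:-→d8:-→d9:-→d10:-→d11:-→d12:-→d13:-→d14:-→d15:-→d16:H1→d17:-→d18:-→d19:-→d20:-→d21:-→d22:-→d23:-→d24:-→d25:-→d26:-→d27:-→d28:H1  best=H1
  ? 100.22.223.83  path d0:H2→d1:-→d2:-→d3:-→d4:-→d5:-→d6:-→d7:-→d8:-→d9:-→d10:-→d11:-→d12:-→d13:-→d14:-→d15:-→d16:-→d17:-→d18:-→d19:-→d20:-→d21:-→d22:-→d23:-→d24:-→d25:-→d26:-→d27:-→d28:-→d29:-→d30:-→d31:-→d32:H1  best=H1
  - 100.22.223.83/32 clear@32
  + 100.22.208.0/20 (H2) depth=20
  + 235.0.0.0/8 (H1) depth=8
  ? 235.160.2.201  path d0:H2→d1:-→d2:-→d3:-→d4:-→d5:-→d6:-→d7:-→d8:H1→d9:-→d10:-→d11:-→d12:-→d13:-→d14:-→d15:-→d16:H1→d17:-→d18:-→d19:-  best=H1
  ? 100.22.208.12  path d0:H2→d1:-→d2:-→d3:-→d4:-→d5:-→d6:-→d7:-→d8:-→d9:-→d10:-→d11:-→d12:-→d13:-→d14:-→d15:-→d16:-→d17:-→d18:-→d19:-→d20:H2  best=H2
  + 235.160.24.172/31 (H0) depth=31
  + 235.128.0.0/9 (H1) depth=9
  - 235.160.24.160/28 clear@28
  - 235.128.0.0/9 clear@9
  ? 235.160.0.0  path d0:H2→d1:-→d2:-→d3:-→d4:-→d5:-→d6:-→d7:-→d8:H1→d9:-→d10:-→d11:-→d12:-→d13:-→d14:-→d15:-→d16:H1→d17:-→d18:-→d19:-  best=H1
  + 235.160.24.0/24 (H1) depth=24
  ? 235.160.24.173  path d0:H2→d1:-→d2:-→d3:-→d4:-→d5:-→d6:-→d7:-→d8:H1→d9:-→d10:-→d11:-→d12:-→d13:-→d14:-→d15:-→d16:H1→d17:-→d18:-→d19:-→d20:-→d21:-→d22:-→d23:-→d24:H1→d25:-→d26:-→d27:-→d28:-→d29:-→d30:-→d31:H0→d32:H1  best=H1
  + 96.0.0.0/4 (H1) depth=4
  + 235.160.0.0/13 (H0) depth=13
  + 0.0.0.0/0 (H1) depth=0
  ? 235.0.162.207  path d0:H1→d1:-→d2:-→d3:-→d4:-→d5:-→d6:-→d7:-→d8:H1  best=H1
  ? 218.98.182.45  path d0:H1→d1:-→d2:-  best=H1

== LOOKUPS ==
["H1","H1","H1","H2","H1","H1","H1","H1"]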